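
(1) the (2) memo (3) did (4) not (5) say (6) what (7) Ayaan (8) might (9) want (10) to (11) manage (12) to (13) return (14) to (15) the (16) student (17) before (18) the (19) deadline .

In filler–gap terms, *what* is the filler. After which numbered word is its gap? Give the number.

Before movement: Ayaan might want to manage to return what to the student before the deadline.
The filler 'what' is interpreted as the direct object of 'return'. It moves to the left edge, and the trace sits right after 'return':
The memo did not say what Ayaan might want to manage to return ___ to the student before the deadline.
'return' is word 13.

13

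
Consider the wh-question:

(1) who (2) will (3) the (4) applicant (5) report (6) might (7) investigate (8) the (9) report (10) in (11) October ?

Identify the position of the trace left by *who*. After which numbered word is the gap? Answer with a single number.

5

In situ: The applicant will report who might investigate the report in October.
'who' is the subject of the clause embedded under 'report'. Fronting leaves a gap immediately after 'report':
Who will the applicant report ___ might investigate the report in October?
'report' is word 5.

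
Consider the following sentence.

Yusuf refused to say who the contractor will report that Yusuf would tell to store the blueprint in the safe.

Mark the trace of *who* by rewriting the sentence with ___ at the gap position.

Yusuf refused to say who the contractor will report that Yusuf would tell ___ to store the blueprint in the safe.

In situ: The contractor will report that Yusuf would tell who to store the blueprint in the safe.
'who' functions as the direct object of 'tell'. The gap is right after 'tell'.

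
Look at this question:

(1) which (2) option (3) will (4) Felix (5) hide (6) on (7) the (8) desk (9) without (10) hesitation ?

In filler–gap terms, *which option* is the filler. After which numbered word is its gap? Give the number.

5

In situ: Felix will hide which option on the desk without hesitation.
'which option' is the direct object of 'hide'. Fronting leaves a gap immediately after 'hide':
Which option will Felix hide ___ on the desk without hesitation?
'hide' is word 5.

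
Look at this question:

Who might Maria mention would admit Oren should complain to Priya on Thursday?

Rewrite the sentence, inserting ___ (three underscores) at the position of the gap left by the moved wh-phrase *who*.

Who might Maria mention ___ would admit Oren should complain to Priya on Thursday?

In situ: Maria might mention who would admit Oren should complain to Priya on Thursday.
'who' is the subject of the clause embedded under 'mention'. The gap is right after 'mention'.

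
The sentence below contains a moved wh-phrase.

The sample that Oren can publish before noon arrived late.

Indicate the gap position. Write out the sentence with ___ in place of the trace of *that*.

'that' is the direct object of 'publish'. The gap is right after 'publish'.

The sample that Oren can publish ___ before noon arrived late.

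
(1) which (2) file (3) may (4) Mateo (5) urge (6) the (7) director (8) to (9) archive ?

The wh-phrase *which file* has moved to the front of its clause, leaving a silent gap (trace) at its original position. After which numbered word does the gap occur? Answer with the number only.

9

Before movement: Mateo may urge the director to archive which file.
'which file' functions as the direct object of 'archive'. It moves to the left edge, and the trace sits right after 'archive':
Which file may Mateo urge the director to archive ___?
'archive' is word 9.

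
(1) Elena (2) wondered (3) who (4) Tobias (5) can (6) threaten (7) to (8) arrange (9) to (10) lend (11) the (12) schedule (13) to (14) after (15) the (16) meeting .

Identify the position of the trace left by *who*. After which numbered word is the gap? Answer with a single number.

Before movement: Tobias can threaten to arrange to lend the schedule to who after the meeting.
'who' is the object of the preposition 'to' (recipient of 'lend'). It moves to the left edge, and the trace sits right after 'to':
Elena wondered who Tobias can threaten to arrange to lend the schedule to ___ after the meeting.
'to' is word 13.

13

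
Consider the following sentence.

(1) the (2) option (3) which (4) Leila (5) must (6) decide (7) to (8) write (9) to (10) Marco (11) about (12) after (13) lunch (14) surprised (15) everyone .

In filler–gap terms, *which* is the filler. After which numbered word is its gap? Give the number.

'which' functions as the object of the preposition 'about'. It moves to the left edge, and the trace sits right after 'about':
The option which Leila must decide to write to Marco about ___ after lunch surprised everyone.
'about' is word 11.

11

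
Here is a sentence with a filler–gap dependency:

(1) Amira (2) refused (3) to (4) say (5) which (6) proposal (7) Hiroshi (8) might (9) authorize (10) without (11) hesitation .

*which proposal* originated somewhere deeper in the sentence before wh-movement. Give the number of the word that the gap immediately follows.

9

In situ: Hiroshi might authorize which proposal without hesitation.
'which proposal' functions as the direct object of 'authorize'. Wh-movement fronts it, leaving a gap right after 'authorize':
Amira refused to say which proposal Hiroshi might authorize ___ without hesitation.
'authorize' is word 9.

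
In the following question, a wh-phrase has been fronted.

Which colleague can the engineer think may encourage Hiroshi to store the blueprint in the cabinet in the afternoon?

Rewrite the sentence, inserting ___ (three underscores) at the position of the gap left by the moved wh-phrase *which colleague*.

Which colleague can the engineer think ___ may encourage Hiroshi to store the blueprint in the cabinet in the afternoon?

Pre-movement form: The engineer can think which colleague may encourage Hiroshi to store the blueprint in the cabinet in the afternoon.
'which colleague' is the subject of the clause embedded under 'think'. The gap is right after 'think'.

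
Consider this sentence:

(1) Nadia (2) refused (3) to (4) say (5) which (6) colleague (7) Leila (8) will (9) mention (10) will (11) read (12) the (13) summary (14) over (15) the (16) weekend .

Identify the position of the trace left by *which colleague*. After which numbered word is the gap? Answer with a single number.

9

Underlying clause: Leila will mention which colleague will read the summary over the weekend.
The filler 'which colleague' is interpreted as the subject of the clause embedded under 'mention'. It moves to the left edge, and the trace sits right after 'mention':
Nadia refused to say which colleague Leila will mention ___ will read the summary over the weekend.
'mention' is word 9.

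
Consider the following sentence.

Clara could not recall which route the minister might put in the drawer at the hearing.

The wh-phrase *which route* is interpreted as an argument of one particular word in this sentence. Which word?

Underlying clause: The minister might put which route in the drawer at the hearing.
'which route' functions as the direct object of 'put'. It moves to the left edge, and the trace sits right after 'put':
Clara could not recall which route the minister might put ___ in the drawer at the hearing.

put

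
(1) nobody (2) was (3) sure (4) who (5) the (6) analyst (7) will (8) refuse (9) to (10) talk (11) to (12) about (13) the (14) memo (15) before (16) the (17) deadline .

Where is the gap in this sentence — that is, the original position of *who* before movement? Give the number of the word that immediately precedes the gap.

11

In situ: The analyst will refuse to talk to who about the memo before the deadline.
'who' is the object of the preposition 'to'. It moves to the left edge, and the trace sits right after 'to':
Nobody was sure who the analyst will refuse to talk to ___ about the memo before the deadline.
'to' is word 11.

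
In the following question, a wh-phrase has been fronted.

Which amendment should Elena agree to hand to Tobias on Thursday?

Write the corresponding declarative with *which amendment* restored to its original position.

The filler 'which amendment' is interpreted as the direct object of 'hand'. It moves to the left edge, and the trace sits right after 'hand':
Which amendment should Elena agree to hand ___ to Tobias on Thursday?

Elena should agree to hand which amendment to Tobias on Thursday.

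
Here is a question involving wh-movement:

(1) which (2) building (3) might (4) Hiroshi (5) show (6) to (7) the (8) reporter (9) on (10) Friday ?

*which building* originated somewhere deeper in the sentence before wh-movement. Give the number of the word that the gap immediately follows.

5

In situ: Hiroshi might show which building to the reporter on Friday.
'which building' functions as the direct object of 'show'. Fronting leaves a gap immediately after 'show':
Which building might Hiroshi show ___ to the reporter on Friday?
'show' is word 5.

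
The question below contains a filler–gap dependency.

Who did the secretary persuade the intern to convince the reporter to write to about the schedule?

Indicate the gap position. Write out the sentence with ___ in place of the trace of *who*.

Who did the secretary persuade the intern to convince the reporter to write to ___ about the schedule?

In situ: The secretary did persuade the intern to convince the reporter to write to who about the schedule.
The filler 'who' is interpreted as the object of the preposition 'to'. The gap is right after 'to'.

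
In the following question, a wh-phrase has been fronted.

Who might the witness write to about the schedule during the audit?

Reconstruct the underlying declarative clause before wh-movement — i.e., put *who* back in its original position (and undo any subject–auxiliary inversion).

'who' functions as the object of the preposition 'to'. Fronting leaves a gap immediately after 'to':
Who might the witness write to ___ about the schedule during the audit?

The witness might write to who about the schedule during the audit.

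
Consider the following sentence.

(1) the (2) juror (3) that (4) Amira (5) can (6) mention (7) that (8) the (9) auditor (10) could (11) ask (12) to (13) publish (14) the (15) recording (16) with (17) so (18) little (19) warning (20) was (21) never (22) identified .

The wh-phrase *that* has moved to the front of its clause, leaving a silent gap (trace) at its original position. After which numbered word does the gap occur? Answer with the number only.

'that' functions as the direct object of 'ask'. Wh-movement fronts it, leaving a gap right after 'ask':
The juror that Amira can mention that the auditor could ask ___ to publish the recording with so little warning was never identified.
'ask' is word 11.

11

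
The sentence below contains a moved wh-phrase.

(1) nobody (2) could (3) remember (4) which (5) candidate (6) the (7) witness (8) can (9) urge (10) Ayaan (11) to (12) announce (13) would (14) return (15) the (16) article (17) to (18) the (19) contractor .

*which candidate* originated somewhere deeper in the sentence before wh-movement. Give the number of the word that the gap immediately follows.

12

In situ: The witness can urge Ayaan to announce which candidate would return the article to the contractor.
The filler 'which candidate' is interpreted as the subject of the clause embedded under 'announce'. It moves to the left edge, and the trace sits right after 'announce':
Nobody could remember which candidate the witness can urge Ayaan to announce ___ would return the article to the contractor.
'announce' is word 12.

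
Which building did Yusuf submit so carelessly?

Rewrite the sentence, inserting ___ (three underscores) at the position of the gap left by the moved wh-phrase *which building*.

Which building did Yusuf submit ___ so carelessly?

In situ: Yusuf did submit which building so carelessly.
'which building' functions as the direct object of 'submit'. The gap is right after 'submit'.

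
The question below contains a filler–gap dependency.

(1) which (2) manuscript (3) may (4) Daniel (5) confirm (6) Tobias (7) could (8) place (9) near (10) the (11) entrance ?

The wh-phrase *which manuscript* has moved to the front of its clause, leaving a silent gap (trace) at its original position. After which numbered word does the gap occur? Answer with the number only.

8

In situ: Daniel may confirm Tobias could place which manuscript near the entrance.
The filler 'which manuscript' is interpreted as the direct object of 'place'. It moves to the left edge, and the trace sits right after 'place':
Which manuscript may Daniel confirm Tobias could place ___ near the entrance?
'place' is word 8.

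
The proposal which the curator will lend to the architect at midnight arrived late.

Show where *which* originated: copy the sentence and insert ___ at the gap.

The proposal which the curator will lend ___ to the architect at midnight arrived late.

'which' functions as the direct object of 'lend'. The gap is right after 'lend'.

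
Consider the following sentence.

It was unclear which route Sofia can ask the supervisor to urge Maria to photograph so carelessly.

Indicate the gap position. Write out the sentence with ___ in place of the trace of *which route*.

It was unclear which route Sofia can ask the supervisor to urge Maria to photograph ___ so carelessly.

Pre-movement form: Sofia can ask the supervisor to urge Maria to photograph which route so carelessly.
The filler 'which route' is interpreted as the direct object of 'photograph'. The gap is right after 'photograph'.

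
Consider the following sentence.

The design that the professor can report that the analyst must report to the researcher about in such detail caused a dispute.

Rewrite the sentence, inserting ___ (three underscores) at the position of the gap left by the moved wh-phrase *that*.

The design that the professor can report that the analyst must report to the researcher about ___ in such detail caused a dispute.

The filler 'that' is interpreted as the object of the preposition 'about'. The gap is right after 'about'.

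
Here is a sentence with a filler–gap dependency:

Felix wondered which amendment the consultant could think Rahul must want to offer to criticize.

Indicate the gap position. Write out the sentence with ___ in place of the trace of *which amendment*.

Before movement: The consultant could think Rahul must want to offer to criticize which amendment.
'which amendment' is the direct object of 'criticize'. The gap is right after 'criticize'.

Felix wondered which amendment the consultant could think Rahul must want to offer to criticize ___.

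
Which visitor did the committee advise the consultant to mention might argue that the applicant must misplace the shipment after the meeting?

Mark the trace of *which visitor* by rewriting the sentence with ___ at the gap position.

Which visitor did the committee advise the consultant to mention ___ might argue that the applicant must misplace the shipment after the meeting?

Pre-movement form: The committee did advise the consultant to mention which visitor might argue that the applicant must misplace the shipment after the meeting.
The filler 'which visitor' is interpreted as the subject of the clause embedded under 'mention'. The gap is right after 'mention'.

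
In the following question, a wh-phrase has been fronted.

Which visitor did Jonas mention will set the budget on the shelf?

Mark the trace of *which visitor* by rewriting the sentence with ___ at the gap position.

Which visitor did Jonas mention ___ will set the budget on the shelf?

Pre-movement form: Jonas did mention which visitor will set the budget on the shelf.
The filler 'which visitor' is interpreted as the subject of the clause embedded under 'mention'. The gap is right after 'mention'.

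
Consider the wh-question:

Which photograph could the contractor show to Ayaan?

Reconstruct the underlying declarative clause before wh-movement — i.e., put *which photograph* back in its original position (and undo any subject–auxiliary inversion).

'which photograph' is the direct object of 'show'. Wh-movement fronts it, leaving a gap right after 'show':
Which photograph could the contractor show ___ to Ayaan?

The contractor could show which photograph to Ayaan.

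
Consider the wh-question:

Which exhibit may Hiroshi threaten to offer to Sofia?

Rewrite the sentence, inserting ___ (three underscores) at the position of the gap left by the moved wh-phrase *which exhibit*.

Which exhibit may Hiroshi threaten to offer ___ to Sofia?

Underlying clause: Hiroshi may threaten to offer which exhibit to Sofia.
'which exhibit' is the direct object of 'offer'. The gap is right after 'offer'.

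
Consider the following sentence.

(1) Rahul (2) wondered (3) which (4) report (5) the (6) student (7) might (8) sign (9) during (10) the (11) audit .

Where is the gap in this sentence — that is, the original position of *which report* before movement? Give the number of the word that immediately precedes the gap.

8

Underlying clause: The student might sign which report during the audit.
The filler 'which report' is interpreted as the direct object of 'sign'. It moves to the left edge, and the trace sits right after 'sign':
Rahul wondered which report the student might sign ___ during the audit.
'sign' is word 8.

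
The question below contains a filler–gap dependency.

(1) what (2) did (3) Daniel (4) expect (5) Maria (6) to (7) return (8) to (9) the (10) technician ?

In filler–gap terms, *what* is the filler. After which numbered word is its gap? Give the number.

7

Pre-movement form: Daniel did expect Maria to return what to the technician.
'what' is the direct object of 'return'. Fronting leaves a gap immediately after 'return':
What did Daniel expect Maria to return ___ to the technician?
'return' is word 7.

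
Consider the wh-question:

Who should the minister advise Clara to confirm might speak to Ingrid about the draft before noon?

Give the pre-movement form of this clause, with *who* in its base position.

The minister should advise Clara to confirm who might speak to Ingrid about the draft before noon.

The filler 'who' is interpreted as the subject of the clause embedded under 'confirm'. Wh-movement fronts it, leaving a gap right after 'confirm':
Who should the minister advise Clara to confirm ___ might speak to Ingrid about the draft before noon?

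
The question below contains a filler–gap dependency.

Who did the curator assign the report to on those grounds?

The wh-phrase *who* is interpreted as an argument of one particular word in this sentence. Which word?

Underlying clause: The curator did assign the report to who on those grounds.
'who' functions as the object of the preposition 'to' (recipient of 'assign'). It moves to the left edge, and the trace sits right after 'to':
Who did the curator assign the report to ___ on those grounds?

to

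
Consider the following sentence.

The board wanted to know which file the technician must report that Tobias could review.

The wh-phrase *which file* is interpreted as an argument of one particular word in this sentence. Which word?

review

Underlying clause: The technician must report that Tobias could review which file.
'which file' is the direct object of 'review'. It moves to the left edge, and the trace sits right after 'review':
The board wanted to know which file the technician must report that Tobias could review ___.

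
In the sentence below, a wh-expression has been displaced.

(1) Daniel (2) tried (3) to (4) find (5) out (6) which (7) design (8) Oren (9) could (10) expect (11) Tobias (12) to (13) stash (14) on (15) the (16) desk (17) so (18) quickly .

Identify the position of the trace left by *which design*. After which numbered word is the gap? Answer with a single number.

13

In situ: Oren could expect Tobias to stash which design on the desk so quickly.
The filler 'which design' is interpreted as the direct object of 'stash'. It moves to the left edge, and the trace sits right after 'stash':
Daniel tried to find out which design Oren could expect Tobias to stash ___ on the desk so quickly.
'stash' is word 13.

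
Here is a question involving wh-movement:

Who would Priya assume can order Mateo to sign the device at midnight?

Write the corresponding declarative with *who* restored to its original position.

Priya would assume who can order Mateo to sign the device at midnight.

'who' functions as the subject of the clause embedded under 'assume'. Fronting leaves a gap immediately after 'assume':
Who would Priya assume ___ can order Mateo to sign the device at midnight?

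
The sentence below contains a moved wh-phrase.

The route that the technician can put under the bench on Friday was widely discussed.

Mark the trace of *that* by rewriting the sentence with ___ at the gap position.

The route that the technician can put ___ under the bench on Friday was widely discussed.

The filler 'that' is interpreted as the direct object of 'put'. The gap is right after 'put'.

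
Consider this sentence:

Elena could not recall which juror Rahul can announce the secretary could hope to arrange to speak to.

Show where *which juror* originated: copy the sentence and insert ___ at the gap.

Elena could not recall which juror Rahul can announce the secretary could hope to arrange to speak to ___.

Underlying clause: Rahul can announce the secretary could hope to arrange to speak to which juror.
'which juror' functions as the object of the preposition 'to'. The gap is right after 'to'.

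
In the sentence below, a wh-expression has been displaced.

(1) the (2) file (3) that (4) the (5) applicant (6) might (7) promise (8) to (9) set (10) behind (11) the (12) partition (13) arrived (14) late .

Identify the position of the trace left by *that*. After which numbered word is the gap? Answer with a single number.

9

The filler 'that' is interpreted as the direct object of 'set'. Wh-movement fronts it, leaving a gap right after 'set':
The file that the applicant might promise to set ___ behind the partition arrived late.
'set' is word 9.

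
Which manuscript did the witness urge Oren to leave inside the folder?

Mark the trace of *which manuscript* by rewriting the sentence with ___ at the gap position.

In situ: The witness did urge Oren to leave which manuscript inside the folder.
'which manuscript' is the direct object of 'leave'. The gap is right after 'leave'.

Which manuscript did the witness urge Oren to leave ___ inside the folder?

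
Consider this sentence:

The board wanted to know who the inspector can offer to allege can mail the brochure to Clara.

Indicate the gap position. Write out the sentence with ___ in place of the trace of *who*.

The board wanted to know who the inspector can offer to allege ___ can mail the brochure to Clara.

Pre-movement form: The inspector can offer to allege who can mail the brochure to Clara.
The filler 'who' is interpreted as the subject of the clause embedded under 'allege'. The gap is right after 'allege'.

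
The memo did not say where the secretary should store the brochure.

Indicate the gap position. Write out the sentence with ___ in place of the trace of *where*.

The memo did not say where the secretary should store the brochure ___.

Underlying clause: The secretary should store the brochure where.
'where' functions as the locative complement of 'store'. The gap is right after 'brochure'.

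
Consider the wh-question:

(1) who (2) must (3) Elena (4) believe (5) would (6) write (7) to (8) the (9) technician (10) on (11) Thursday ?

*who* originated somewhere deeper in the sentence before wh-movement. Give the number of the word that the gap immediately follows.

4

Underlying clause: Elena must believe who would write to the technician on Thursday.
The filler 'who' is interpreted as the subject of the clause embedded under 'believe'. It moves to the left edge, and the trace sits right after 'believe':
Who must Elena believe ___ would write to the technician on Thursday?
'believe' is word 4.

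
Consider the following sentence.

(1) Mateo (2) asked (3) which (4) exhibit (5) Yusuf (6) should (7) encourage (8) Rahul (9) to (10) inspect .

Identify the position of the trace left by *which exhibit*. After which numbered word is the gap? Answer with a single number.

Before movement: Yusuf should encourage Rahul to inspect which exhibit.
'which exhibit' is the direct object of 'inspect'. It moves to the left edge, and the trace sits right after 'inspect':
Mateo asked which exhibit Yusuf should encourage Rahul to inspect ___.
'inspect' is word 10.

10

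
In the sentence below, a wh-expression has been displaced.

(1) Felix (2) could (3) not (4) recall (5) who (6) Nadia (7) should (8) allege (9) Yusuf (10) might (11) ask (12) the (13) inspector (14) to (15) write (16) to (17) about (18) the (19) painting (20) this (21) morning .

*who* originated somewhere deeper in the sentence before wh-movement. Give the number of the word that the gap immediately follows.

16

Pre-movement form: Nadia should allege Yusuf might ask the inspector to write to who about the painting this morning.
The filler 'who' is interpreted as the object of the preposition 'to'. Wh-movement fronts it, leaving a gap right after 'to':
Felix could not recall who Nadia should allege Yusuf might ask the inspector to write to ___ about the painting this morning.
'to' is word 16.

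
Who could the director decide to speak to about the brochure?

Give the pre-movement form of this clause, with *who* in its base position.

The filler 'who' is interpreted as the object of the preposition 'to'. Fronting leaves a gap immediately after 'to':
Who could the director decide to speak to ___ about the brochure?

The director could decide to speak to who about the brochure.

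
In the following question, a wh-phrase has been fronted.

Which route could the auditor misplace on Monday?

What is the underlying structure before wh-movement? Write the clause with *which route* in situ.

'which route' is the direct object of 'misplace'. It moves to the left edge, and the trace sits right after 'misplace':
Which route could the auditor misplace ___ on Monday?

The auditor could misplace which route on Monday.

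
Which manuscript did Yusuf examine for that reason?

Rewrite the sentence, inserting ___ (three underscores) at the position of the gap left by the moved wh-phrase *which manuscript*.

Which manuscript did Yusuf examine ___ for that reason?

Pre-movement form: Yusuf did examine which manuscript for that reason.
The filler 'which manuscript' is interpreted as the direct object of 'examine'. The gap is right after 'examine'.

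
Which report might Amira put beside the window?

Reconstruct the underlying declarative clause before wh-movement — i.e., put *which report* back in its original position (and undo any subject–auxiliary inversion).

Amira might put which report beside the window.

The filler 'which report' is interpreted as the direct object of 'put'. It moves to the left edge, and the trace sits right after 'put':
Which report might Amira put ___ beside the window?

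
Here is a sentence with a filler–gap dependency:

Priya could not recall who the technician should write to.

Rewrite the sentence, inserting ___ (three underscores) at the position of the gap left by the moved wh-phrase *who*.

Priya could not recall who the technician should write to ___.

Underlying clause: The technician should write to who.
'who' functions as the object of the preposition 'to'. The gap is right after 'to'.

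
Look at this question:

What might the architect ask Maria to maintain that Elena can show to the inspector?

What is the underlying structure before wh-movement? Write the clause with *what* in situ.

The architect might ask Maria to maintain that Elena can show what to the inspector.

'what' functions as the direct object of 'show'. Wh-movement fronts it, leaving a gap right after 'show':
What might the architect ask Maria to maintain that Elena can show ___ to the inspector?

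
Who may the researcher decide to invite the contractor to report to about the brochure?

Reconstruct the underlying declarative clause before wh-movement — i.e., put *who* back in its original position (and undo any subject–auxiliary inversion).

'who' functions as the object of the preposition 'to'. It moves to the left edge, and the trace sits right after 'to':
Who may the researcher decide to invite the contractor to report to ___ about the brochure?

The researcher may decide to invite the contractor to report to who about the brochure.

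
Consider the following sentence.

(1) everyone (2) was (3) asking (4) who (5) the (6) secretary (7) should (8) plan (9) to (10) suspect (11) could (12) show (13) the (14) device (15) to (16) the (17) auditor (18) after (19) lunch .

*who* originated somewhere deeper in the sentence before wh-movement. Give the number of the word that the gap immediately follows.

10

Underlying clause: The secretary should plan to suspect who could show the device to the auditor after lunch.
The filler 'who' is interpreted as the subject of the clause embedded under 'suspect'. Wh-movement fronts it, leaving a gap right after 'suspect':
Everyone was asking who the secretary should plan to suspect ___ could show the device to the auditor after lunch.
'suspect' is word 10.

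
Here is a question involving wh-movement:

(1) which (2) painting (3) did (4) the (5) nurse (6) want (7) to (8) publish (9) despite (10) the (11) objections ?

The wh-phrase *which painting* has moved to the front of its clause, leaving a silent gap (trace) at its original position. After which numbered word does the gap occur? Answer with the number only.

In situ: The nurse did want to publish which painting despite the objections.
'which painting' functions as the direct object of 'publish'. Wh-movement fronts it, leaving a gap right after 'publish':
Which painting did the nurse want to publish ___ despite the objections?
'publish' is word 8.

8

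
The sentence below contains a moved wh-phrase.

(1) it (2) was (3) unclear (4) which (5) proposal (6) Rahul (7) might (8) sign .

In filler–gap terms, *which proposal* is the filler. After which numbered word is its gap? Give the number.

Pre-movement form: Rahul might sign which proposal.
'which proposal' is the direct object of 'sign'. Wh-movement fronts it, leaving a gap right after 'sign':
It was unclear which proposal Rahul might sign ___.
'sign' is word 8.

8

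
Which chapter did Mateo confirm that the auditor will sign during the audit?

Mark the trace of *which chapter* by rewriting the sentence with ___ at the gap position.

Which chapter did Mateo confirm that the auditor will sign ___ during the audit?

Underlying clause: Mateo did confirm that the auditor will sign which chapter during the audit.
The filler 'which chapter' is interpreted as the direct object of 'sign'. The gap is right after 'sign'.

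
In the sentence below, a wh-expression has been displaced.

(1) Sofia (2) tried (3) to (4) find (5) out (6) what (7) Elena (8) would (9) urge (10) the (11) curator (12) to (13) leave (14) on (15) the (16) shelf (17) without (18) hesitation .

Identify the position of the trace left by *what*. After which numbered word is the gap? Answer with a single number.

13

In situ: Elena would urge the curator to leave what on the shelf without hesitation.
'what' is the direct object of 'leave'. Wh-movement fronts it, leaving a gap right after 'leave':
Sofia tried to find out what Elena would urge the curator to leave ___ on the shelf without hesitation.
'leave' is word 13.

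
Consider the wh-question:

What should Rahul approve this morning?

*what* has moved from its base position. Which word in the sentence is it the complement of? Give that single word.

approve

Pre-movement form: Rahul should approve what this morning.
The filler 'what' is interpreted as the direct object of 'approve'. Fronting leaves a gap immediately after 'approve':
What should Rahul approve ___ this morning?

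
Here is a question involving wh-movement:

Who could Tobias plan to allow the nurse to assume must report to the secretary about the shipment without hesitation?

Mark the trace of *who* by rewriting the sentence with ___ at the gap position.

Who could Tobias plan to allow the nurse to assume ___ must report to the secretary about the shipment without hesitation?

Underlying clause: Tobias could plan to allow the nurse to assume who must report to the secretary about the shipment without hesitation.
'who' is the subject of the clause embedded under 'assume'. The gap is right after 'assume'.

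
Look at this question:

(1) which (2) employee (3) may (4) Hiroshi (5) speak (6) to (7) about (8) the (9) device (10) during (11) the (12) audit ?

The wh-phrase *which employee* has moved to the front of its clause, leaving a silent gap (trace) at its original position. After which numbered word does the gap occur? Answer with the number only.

Before movement: Hiroshi may speak to which employee about the device during the audit.
The filler 'which employee' is interpreted as the object of the preposition 'to'. Wh-movement fronts it, leaving a gap right after 'to':
Which employee may Hiroshi speak to ___ about the device during the audit?
'to' is word 6.

6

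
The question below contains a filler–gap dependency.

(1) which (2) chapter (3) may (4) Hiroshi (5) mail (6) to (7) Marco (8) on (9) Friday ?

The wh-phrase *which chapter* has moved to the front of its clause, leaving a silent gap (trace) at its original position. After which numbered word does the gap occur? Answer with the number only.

5

Before movement: Hiroshi may mail which chapter to Marco on Friday.
'which chapter' is the direct object of 'mail'. Fronting leaves a gap immediately after 'mail':
Which chapter may Hiroshi mail ___ to Marco on Friday?
'mail' is word 5.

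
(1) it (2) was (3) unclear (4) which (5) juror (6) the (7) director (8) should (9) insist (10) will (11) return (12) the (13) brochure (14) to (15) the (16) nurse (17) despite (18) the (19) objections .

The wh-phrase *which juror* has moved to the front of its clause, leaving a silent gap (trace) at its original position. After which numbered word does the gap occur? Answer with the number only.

9

In situ: The director should insist which juror will return the brochure to the nurse despite the objections.
'which juror' is the subject of the clause embedded under 'insist'. Wh-movement fronts it, leaving a gap right after 'insist':
It was unclear which juror the director should insist ___ will return the brochure to the nurse despite the objections.
'insist' is word 9.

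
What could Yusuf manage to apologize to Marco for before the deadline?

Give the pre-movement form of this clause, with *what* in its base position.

'what' is the object of the preposition 'for'. Wh-movement fronts it, leaving a gap right after 'for':
What could Yusuf manage to apologize to Marco for ___ before the deadline?

Yusuf could manage to apologize to Marco for what before the deadline.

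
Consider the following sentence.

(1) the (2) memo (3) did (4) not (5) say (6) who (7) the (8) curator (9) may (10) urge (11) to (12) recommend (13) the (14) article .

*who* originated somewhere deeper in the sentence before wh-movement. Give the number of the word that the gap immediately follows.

10

Pre-movement form: The curator may urge who to recommend the article.
'who' is the direct object of 'urge'. It moves to the left edge, and the trace sits right after 'urge':
The memo did not say who the curator may urge ___ to recommend the article.
'urge' is word 10.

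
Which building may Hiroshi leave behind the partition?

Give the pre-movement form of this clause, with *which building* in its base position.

Hiroshi may leave which building behind the partition.

'which building' functions as the direct object of 'leave'. Wh-movement fronts it, leaving a gap right after 'leave':
Which building may Hiroshi leave ___ behind the partition?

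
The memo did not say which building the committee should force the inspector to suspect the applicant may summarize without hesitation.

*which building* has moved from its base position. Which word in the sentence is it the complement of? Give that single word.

summarize

In situ: The committee should force the inspector to suspect the applicant may summarize which building without hesitation.
'which building' functions as the direct object of 'summarize'. Wh-movement fronts it, leaving a gap right after 'summarize':
The memo did not say which building the committee should force the inspector to suspect the applicant may summarize ___ without hesitation.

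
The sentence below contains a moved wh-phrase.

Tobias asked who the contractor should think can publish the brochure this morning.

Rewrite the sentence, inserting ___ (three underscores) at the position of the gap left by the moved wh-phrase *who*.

Before movement: The contractor should think who can publish the brochure this morning.
The filler 'who' is interpreted as the subject of the clause embedded under 'think'. The gap is right after 'think'.

Tobias asked who the contractor should think ___ can publish the brochure this morning.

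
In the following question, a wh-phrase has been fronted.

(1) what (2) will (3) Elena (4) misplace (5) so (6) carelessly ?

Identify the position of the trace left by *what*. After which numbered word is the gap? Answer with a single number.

Underlying clause: Elena will misplace what so carelessly.
'what' functions as the direct object of 'misplace'. Fronting leaves a gap immediately after 'misplace':
What will Elena misplace ___ so carelessly?
'misplace' is word 4.

4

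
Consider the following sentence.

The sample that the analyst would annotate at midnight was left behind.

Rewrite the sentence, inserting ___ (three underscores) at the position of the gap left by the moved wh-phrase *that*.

The sample that the analyst would annotate ___ at midnight was left behind.

The filler 'that' is interpreted as the direct object of 'annotate'. The gap is right after 'annotate'.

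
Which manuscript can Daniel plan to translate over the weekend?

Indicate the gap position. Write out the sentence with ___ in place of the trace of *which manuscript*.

Before movement: Daniel can plan to translate which manuscript over the weekend.
The filler 'which manuscript' is interpreted as the direct object of 'translate'. The gap is right after 'translate'.

Which manuscript can Daniel plan to translate ___ over the weekend?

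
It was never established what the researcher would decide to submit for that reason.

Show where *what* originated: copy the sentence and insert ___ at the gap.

It was never established what the researcher would decide to submit ___ for that reason.

Underlying clause: The researcher would decide to submit what for that reason.
'what' functions as the direct object of 'submit'. The gap is right after 'submit'.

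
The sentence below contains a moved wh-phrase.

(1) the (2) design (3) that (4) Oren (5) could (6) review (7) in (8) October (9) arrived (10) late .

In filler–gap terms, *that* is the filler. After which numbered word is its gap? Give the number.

6

'that' is the direct object of 'review'. It moves to the left edge, and the trace sits right after 'review':
The design that Oren could review ___ in October arrived late.
'review' is word 6.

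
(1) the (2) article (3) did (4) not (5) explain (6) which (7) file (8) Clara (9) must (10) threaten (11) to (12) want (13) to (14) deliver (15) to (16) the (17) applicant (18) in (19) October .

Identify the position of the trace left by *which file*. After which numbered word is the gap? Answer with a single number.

Before movement: Clara must threaten to want to deliver which file to the applicant in October.
'which file' functions as the direct object of 'deliver'. Wh-movement fronts it, leaving a gap right after 'deliver':
The article did not explain which file Clara must threaten to want to deliver ___ to the applicant in October.
'deliver' is word 14.

14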